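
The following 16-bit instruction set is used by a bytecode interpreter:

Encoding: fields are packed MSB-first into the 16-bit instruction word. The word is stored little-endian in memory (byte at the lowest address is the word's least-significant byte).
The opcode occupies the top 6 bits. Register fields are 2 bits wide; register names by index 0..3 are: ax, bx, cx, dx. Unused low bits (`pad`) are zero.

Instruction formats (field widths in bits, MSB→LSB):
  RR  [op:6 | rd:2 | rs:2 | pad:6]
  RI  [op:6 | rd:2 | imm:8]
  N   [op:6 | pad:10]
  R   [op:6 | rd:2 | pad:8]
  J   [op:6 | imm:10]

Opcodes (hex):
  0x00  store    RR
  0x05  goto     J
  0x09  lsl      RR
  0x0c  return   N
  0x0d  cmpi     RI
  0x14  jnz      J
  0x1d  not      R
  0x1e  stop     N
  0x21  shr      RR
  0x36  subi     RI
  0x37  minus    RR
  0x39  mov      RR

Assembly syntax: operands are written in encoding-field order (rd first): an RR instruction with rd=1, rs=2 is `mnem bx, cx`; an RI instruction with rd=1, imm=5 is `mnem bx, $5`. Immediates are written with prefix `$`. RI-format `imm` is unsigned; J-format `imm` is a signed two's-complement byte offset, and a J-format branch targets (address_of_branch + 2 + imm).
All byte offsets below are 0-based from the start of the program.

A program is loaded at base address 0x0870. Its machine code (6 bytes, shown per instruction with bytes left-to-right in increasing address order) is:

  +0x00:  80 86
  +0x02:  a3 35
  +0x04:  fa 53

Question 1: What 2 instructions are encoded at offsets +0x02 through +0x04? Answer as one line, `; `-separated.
@+02  little-endian(a3 35) = 0x35a3
  opcode bits[15:10]=0xd: cmpi/RI
  rd@[9:8]=0x1 ⇒ bx
  imm@[7:0]=0xa3 ⇒ $163
@+04  little-endian(fa 53) = 0x53fa
  opcode bits[15:10]=0x14: jnz/J
  imm@[9:0]=0x3fa (s10→-6) ⇒ $-6

cmpi bx, $163; jnz $-6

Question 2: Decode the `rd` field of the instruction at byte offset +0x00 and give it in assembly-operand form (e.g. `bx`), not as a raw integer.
cx

+0x00: 80 86 ⇒ word 0x8680 (little)
  top 6b → 0x21 → shr [RR]
  [9:8] rd=2 = cx
  [7:6] rs=2 = cx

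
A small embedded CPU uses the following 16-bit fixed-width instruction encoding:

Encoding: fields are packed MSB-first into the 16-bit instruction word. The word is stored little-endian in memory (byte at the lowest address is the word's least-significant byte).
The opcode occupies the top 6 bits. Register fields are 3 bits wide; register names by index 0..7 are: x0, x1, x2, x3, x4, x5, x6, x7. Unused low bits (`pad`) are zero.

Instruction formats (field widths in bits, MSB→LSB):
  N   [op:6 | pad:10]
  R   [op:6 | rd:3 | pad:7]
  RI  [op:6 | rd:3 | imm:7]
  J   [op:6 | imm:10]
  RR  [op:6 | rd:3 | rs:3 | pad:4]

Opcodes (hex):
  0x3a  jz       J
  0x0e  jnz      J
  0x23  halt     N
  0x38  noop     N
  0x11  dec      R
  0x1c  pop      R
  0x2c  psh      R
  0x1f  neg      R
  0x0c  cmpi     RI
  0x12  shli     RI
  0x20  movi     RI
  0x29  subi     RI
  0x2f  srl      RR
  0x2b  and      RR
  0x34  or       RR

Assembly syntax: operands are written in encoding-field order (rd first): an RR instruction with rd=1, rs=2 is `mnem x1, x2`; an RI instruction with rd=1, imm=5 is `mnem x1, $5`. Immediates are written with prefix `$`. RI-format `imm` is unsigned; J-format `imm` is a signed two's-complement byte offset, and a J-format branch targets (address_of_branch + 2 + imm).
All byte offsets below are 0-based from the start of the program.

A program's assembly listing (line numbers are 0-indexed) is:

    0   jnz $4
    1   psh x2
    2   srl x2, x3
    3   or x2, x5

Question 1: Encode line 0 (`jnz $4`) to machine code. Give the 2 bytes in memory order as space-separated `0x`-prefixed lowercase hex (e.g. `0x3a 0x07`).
0x04 0x38

0. jnz fields op=0xe:6|imm=4:10 → word 3804h → 04 38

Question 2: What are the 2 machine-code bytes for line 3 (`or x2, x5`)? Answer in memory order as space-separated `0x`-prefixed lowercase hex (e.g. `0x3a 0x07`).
0x50 0xd1

3. or fields op=0x34:6|rd=2:3|rs=5:3|pad=0:4 → word d150h → 50 d1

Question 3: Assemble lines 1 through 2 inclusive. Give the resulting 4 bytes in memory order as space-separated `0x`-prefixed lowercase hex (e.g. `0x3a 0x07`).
line 1 (psh): pack op=0x2c:6|rd=2:3|pad=0:7 = 0xb100; little→ 00 b1
line 2 (srl): pack op=0x2f:6|rd=2:3|rs=3:3|pad=0:4 = 0xbd30; little→ 30 bd

0x00 0xb1 0x30 0xbd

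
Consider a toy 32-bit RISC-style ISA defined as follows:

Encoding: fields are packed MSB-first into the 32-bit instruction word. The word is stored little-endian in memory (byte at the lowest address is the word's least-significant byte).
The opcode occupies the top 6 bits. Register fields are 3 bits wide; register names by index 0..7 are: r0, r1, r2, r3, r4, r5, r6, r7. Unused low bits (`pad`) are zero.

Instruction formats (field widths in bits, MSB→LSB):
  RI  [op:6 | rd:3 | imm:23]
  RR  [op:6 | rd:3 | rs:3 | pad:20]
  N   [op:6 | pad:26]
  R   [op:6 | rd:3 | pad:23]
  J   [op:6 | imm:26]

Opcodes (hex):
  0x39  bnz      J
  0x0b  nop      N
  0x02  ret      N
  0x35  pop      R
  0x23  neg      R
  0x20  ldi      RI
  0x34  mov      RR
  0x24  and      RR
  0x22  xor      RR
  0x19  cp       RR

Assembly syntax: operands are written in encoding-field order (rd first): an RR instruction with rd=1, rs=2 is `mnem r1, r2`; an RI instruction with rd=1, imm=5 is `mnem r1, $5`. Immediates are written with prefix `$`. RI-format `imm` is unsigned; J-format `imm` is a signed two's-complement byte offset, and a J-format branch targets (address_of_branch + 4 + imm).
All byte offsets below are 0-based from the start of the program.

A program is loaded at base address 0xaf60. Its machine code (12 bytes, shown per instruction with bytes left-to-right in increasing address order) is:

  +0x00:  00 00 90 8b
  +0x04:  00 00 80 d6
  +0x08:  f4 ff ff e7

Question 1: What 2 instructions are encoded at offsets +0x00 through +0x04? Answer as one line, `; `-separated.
off 0x00: read 00 00 90 8b as little → 0x8b900000
  top 6b → 0x22 → xor [RR]
  rd: (w>>23)&0x7=0x7 → r7
  rs: (w>>20)&0x7=0x1 → r1
off 0x04: read 00 00 80 d6 as little → 0xd6800000
  top 6b → 0x35 → pop [R]
  rd: (w>>23)&0x7=0x5 → r5

xor r7, r1; pop r5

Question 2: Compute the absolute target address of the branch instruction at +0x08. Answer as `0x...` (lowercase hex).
[08] f4 ff ff e7 → 0xe7fffff4
  top 6b → 0x39 → bnz [J]
  [25:0] imm=67108852 (s26→-12) = $-12
  target = base 0xaf60 + off 0x08 + 4 + imm -12 = 0xaf60

0xaf60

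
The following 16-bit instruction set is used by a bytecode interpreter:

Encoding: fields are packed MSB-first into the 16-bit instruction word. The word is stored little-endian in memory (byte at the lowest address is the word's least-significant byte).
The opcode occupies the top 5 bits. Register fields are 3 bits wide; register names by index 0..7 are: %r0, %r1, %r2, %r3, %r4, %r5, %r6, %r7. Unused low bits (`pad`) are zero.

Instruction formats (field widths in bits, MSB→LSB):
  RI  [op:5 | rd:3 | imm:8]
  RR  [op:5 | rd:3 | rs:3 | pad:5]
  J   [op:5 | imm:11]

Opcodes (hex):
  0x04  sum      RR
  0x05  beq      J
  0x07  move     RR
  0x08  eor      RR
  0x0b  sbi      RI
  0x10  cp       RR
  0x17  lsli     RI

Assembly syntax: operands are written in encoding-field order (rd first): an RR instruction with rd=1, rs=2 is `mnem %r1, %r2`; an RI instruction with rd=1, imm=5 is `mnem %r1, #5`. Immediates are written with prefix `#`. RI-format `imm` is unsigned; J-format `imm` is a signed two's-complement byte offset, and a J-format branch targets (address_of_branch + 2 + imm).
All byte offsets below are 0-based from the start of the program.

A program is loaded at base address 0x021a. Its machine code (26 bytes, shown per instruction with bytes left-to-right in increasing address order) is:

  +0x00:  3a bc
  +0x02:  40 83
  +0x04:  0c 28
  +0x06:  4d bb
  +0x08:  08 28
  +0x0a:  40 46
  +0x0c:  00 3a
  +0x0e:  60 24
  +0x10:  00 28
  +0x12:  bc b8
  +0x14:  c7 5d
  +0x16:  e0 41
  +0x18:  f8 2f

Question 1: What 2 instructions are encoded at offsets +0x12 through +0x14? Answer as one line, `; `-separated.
lsli %r0, #188; sbi %r5, #199

[12] bc b8 → 0xb8bc
  top 5b → 0x17 → lsli [RI]
  rd@[10:8]=0x0 ⇒ %r0
  imm@[7:0]=0xbc ⇒ #188
[14] c7 5d → 0x5dc7
  top 5b → 0xb → sbi [RI]
  rd@[10:8]=0x5 ⇒ %r5
  imm@[7:0]=0xc7 ⇒ #199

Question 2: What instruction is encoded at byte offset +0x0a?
eor %r6, %r2

+0x0a: 40 46 ⇒ word 0x4640 (little)
  opcode bits[15:11]=0x8: eor/RR
  rd@[10:8]=0x6 ⇒ %r6
  rs@[7:5]=0x2 ⇒ %r2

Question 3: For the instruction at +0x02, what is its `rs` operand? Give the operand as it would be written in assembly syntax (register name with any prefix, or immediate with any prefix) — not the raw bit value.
%r2

@+02  little-endian(40 83) = 0x8340
  op=0x8340>>11=0x10 ⇒ cp (RR)
  rd@[10:8]=0x3 ⇒ %r3
  rs@[7:5]=0x2 ⇒ %r2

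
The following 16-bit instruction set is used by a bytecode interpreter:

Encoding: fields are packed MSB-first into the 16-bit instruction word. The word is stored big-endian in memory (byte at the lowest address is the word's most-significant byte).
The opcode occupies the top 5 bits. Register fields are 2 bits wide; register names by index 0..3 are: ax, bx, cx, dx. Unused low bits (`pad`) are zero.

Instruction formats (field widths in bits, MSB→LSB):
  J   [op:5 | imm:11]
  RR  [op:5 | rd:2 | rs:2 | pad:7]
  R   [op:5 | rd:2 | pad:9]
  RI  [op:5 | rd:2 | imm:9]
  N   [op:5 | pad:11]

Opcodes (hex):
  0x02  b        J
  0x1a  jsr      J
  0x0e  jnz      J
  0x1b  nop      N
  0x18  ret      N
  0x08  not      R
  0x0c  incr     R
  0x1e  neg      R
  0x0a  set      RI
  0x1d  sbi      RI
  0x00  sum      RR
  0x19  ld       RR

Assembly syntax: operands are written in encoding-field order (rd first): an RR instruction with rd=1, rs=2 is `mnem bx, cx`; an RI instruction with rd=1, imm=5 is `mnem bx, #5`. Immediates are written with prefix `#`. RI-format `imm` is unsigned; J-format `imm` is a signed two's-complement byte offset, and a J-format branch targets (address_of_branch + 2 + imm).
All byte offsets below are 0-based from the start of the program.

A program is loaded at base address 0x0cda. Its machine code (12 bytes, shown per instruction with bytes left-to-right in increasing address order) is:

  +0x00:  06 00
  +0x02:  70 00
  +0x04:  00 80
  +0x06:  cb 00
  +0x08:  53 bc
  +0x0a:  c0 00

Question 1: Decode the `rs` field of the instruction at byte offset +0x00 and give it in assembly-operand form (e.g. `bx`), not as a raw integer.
off 0x00: read 06 00 as big → 0x0600
  opcode bits[15:11]=0x0: sum/RR
  rd: (w>>9)&0x3=0x3 → dx
  rs: (w>>7)&0x3=0x0 → ax

ax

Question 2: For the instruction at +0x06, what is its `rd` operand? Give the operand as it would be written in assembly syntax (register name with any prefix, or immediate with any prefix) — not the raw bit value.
bx

off 0x06: read cb 00 as big → 0xcb00
  opcode bits[15:11]=0x19: ld/RR
  rd: (w>>9)&0x3=0x1 → bx
  rs: (w>>7)&0x3=0x2 → cx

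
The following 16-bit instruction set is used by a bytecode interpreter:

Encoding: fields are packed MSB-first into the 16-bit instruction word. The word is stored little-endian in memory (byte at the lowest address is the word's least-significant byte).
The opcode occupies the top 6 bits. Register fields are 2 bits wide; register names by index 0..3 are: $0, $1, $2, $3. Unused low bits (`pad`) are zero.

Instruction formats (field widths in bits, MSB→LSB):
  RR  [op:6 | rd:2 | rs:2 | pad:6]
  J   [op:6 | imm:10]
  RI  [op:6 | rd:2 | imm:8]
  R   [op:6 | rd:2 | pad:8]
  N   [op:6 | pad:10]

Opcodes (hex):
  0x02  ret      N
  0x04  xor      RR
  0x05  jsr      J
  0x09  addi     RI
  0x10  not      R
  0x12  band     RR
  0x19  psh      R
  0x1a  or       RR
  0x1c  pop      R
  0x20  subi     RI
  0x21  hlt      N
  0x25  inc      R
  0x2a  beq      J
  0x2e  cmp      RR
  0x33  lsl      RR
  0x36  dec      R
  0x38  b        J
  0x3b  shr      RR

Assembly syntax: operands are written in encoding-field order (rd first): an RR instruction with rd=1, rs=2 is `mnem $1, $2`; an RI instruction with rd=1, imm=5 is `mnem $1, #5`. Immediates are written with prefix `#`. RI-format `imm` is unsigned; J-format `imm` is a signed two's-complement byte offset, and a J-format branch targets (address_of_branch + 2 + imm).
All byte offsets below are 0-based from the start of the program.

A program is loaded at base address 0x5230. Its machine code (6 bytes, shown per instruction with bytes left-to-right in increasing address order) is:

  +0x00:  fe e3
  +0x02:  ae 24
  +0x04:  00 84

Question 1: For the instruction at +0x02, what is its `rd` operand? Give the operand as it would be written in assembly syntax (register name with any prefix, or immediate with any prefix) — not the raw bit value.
$0

off 0x02: read ae 24 as little → 0x24ae
  op=0x24ae>>10=0x9 ⇒ addi (RI)
  rd@[9:8]=0x0 ⇒ $0
  imm@[7:0]=0xae ⇒ #174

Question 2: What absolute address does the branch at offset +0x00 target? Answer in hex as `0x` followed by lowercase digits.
off 0x00: read fe e3 as little → 0xe3fe
  opcode bits[15:10]=0x38: b/J
  imm@[9:0]=0x3fe (s10→-2) ⇒ #-2
  target = base 0x5230 + off 0x00 + 2 + imm -2 = 0x5230

0x5230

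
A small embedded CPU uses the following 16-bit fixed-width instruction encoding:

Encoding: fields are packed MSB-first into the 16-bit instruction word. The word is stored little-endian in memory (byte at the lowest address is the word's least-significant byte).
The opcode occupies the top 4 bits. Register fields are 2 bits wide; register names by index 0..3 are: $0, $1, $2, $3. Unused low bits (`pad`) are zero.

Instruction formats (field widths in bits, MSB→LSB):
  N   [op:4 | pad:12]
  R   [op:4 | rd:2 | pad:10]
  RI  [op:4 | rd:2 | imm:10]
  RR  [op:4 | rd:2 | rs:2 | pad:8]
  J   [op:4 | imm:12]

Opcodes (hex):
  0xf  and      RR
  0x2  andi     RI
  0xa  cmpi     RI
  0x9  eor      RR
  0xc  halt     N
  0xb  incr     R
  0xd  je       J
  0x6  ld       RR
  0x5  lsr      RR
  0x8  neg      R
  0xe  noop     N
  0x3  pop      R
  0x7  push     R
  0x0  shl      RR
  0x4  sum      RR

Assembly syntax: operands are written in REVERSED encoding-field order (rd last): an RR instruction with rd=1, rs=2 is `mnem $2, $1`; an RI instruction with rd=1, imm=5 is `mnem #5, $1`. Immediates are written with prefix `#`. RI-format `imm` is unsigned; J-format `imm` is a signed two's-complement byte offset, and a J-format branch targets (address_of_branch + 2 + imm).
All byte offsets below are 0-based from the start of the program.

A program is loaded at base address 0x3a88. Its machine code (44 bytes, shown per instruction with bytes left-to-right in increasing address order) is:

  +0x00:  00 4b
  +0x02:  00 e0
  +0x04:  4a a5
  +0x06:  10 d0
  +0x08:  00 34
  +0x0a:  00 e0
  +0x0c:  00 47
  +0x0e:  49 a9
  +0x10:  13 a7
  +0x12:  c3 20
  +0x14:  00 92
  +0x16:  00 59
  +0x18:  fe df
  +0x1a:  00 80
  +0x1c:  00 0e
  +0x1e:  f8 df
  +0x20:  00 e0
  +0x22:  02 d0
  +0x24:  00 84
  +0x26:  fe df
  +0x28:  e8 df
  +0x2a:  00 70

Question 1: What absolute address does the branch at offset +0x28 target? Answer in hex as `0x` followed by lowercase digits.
0x3a9a

off 0x28: read e8 df as little → 0xdfe8
  opcode bits[15:12]=0xd: je/J
  imm@[11:0]=0xfe8 (s12→-24) ⇒ #-24
  target = base 0x3a88 + off 0x28 + 2 + imm -24 = 0x3a9a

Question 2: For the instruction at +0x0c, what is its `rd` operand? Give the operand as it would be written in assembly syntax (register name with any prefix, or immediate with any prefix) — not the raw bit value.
$1

[0c] 00 47 → 0x4700
  op=0x4700>>12=0x4 ⇒ sum (RR)
  [11:10] rd=1 = $1
  [9:8] rs=3 = $3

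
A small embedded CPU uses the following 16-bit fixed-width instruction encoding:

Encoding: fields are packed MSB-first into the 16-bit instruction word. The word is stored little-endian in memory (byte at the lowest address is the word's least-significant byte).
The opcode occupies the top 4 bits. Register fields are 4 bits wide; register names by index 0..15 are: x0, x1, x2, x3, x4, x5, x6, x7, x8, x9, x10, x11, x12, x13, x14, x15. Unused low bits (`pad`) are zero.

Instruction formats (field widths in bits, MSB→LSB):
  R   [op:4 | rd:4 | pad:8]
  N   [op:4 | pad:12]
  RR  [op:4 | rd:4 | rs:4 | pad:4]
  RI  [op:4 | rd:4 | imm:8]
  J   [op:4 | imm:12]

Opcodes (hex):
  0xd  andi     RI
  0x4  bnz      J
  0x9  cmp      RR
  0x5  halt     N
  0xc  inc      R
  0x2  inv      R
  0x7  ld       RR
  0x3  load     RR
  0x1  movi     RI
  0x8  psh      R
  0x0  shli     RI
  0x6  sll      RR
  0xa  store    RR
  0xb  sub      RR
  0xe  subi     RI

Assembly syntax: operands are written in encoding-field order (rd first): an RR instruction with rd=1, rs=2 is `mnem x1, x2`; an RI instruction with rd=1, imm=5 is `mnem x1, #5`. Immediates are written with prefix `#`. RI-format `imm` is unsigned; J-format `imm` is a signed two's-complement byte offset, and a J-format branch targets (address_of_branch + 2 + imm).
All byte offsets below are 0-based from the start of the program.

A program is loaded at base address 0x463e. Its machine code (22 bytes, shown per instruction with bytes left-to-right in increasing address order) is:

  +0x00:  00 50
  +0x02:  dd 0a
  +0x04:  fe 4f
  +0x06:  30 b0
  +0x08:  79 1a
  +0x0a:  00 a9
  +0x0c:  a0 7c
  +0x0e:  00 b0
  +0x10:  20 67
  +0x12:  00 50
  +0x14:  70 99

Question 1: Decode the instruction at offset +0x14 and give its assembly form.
cmp x9, x7

+0x14: 70 99 ⇒ word 0x9970 (little)
  opcode bits[15:12]=0x9: cmp/RR
  rd@[11:8]=0x9 ⇒ x9
  rs@[7:4]=0x7 ⇒ x7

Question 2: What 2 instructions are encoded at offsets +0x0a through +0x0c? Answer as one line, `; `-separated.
off 0x0a: read 00 a9 as little → 0xa900
  op=0xa900>>12=0xa ⇒ store (RR)
  rd@[11:8]=0x9 ⇒ x9
  rs@[7:4]=0x0 ⇒ x0
off 0x0c: read a0 7c as little → 0x7ca0
  op=0x7ca0>>12=0x7 ⇒ ld (RR)
  rd@[11:8]=0xc ⇒ x12
  rs@[7:4]=0xa ⇒ x10

store x9, x0; ld x12, x10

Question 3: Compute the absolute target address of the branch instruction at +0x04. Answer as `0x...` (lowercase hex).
@+04  little-endian(fe 4f) = 0x4ffe
  op=0x4ffe>>12=0x4 ⇒ bnz (J)
  imm@[11:0]=0xffe (s12→-2) ⇒ #-2
  target = base 0x463e + off 0x04 + 2 + imm -2 = 0x4642

0x4642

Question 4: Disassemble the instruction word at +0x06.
[06] 30 b0 → 0xb030
  op=0xb030>>12=0xb ⇒ sub (RR)
  rd@[11:8]=0x0 ⇒ x0
  rs@[7:4]=0x3 ⇒ x3

sub x0, x3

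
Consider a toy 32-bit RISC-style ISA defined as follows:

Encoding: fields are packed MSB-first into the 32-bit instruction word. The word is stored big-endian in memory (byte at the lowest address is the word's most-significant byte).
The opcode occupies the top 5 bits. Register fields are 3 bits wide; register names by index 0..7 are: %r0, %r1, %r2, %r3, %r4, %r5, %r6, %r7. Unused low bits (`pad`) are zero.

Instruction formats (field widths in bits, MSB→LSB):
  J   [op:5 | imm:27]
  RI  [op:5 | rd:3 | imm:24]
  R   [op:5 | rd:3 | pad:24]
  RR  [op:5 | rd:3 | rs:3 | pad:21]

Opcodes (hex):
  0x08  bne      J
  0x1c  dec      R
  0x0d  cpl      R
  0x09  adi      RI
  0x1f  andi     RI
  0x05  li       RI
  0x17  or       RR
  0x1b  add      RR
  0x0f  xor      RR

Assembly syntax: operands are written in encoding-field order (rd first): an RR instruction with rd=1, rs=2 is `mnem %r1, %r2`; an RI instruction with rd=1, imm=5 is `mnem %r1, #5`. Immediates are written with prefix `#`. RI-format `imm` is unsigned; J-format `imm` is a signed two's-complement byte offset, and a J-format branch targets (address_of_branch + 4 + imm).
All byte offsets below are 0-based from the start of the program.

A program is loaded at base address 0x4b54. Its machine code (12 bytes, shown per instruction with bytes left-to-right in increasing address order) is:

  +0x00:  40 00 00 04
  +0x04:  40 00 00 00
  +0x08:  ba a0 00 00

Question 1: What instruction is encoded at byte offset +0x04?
bne #0

@+04  big-endian(40 00 00 00) = 0x40000000
  op=0x40000000>>27=0x8 ⇒ bne (J)
  [26:0] imm=0 = #0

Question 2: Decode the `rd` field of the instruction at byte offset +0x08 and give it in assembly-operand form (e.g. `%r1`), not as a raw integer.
%r2

@+08  big-endian(ba a0 00 00) = 0xbaa00000
  top 5b → 0x17 → or [RR]
  rd: (w>>24)&0x7=0x2 → %r2
  rs: (w>>21)&0x7=0x5 → %r5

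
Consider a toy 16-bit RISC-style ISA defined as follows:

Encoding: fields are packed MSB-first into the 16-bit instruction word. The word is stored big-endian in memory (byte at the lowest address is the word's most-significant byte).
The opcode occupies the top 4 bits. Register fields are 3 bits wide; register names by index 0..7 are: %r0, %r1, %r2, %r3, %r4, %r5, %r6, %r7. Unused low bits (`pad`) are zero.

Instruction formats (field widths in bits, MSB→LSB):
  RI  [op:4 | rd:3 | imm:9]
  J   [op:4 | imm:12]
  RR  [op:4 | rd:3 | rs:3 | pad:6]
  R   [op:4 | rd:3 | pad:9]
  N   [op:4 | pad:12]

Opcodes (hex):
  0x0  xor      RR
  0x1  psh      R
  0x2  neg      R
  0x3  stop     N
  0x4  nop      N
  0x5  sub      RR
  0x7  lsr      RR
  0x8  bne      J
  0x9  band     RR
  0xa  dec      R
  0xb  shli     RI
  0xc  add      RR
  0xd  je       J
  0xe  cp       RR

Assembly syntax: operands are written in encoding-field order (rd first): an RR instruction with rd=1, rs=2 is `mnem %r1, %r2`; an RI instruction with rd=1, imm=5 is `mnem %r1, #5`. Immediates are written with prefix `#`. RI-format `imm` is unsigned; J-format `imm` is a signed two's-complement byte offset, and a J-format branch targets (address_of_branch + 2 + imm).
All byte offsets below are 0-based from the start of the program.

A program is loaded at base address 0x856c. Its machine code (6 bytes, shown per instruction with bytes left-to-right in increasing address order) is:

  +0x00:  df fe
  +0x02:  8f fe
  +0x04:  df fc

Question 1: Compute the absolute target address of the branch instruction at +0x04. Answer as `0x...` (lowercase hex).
0x856e

+0x04: df fc ⇒ word 0xdffc (big)
  opcode bits[15:12]=0xd: je/J
  [11:0] imm=4092 (s12→-4) = #-4
  target = base 0x856c + off 0x04 + 2 + imm -4 = 0x856e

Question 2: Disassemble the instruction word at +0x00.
[00] df fe → 0xdffe
  opcode bits[15:12]=0xd: je/J
  [11:0] imm=4094 (s12→-2) = #-2

je #-2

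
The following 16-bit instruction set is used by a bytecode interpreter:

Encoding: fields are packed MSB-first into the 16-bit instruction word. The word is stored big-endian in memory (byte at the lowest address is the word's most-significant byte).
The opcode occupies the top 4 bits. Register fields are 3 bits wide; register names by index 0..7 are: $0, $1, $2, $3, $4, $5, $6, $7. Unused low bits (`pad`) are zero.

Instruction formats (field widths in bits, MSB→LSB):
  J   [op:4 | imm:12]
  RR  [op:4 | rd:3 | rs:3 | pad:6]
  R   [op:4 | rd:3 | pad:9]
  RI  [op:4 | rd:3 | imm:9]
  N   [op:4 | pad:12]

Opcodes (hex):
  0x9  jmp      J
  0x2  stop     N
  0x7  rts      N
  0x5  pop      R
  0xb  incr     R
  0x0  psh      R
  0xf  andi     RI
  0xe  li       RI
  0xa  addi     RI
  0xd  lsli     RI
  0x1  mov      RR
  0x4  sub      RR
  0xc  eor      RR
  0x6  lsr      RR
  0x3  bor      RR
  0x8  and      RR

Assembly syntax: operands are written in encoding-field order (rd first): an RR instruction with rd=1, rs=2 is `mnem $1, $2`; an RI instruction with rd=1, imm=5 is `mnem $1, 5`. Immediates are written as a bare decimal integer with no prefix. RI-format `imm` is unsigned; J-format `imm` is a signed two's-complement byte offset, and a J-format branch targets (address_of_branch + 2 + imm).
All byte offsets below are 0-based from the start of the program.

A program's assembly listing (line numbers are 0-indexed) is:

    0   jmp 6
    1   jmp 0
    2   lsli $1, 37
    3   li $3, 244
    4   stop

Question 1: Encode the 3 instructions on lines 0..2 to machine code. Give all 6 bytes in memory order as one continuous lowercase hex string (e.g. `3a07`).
line 0 (jmp): pack op=0x9:4|imm=6:12 = 0x9006; big→ 90 06
line 1 (jmp): pack op=0x9:4|imm=0:12 = 0x9000; big→ 90 00
line 2 (lsli): pack op=0xd:4|rd=1:3|imm=37:9 = 0xd225; big→ d2 25

90069000d225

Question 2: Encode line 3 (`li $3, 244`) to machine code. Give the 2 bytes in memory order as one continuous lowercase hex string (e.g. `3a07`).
e6f4

line 3 (li): pack op=0xe:4|rd=3:3|imm=244:9 = 0xe6f4; big→ e6 f4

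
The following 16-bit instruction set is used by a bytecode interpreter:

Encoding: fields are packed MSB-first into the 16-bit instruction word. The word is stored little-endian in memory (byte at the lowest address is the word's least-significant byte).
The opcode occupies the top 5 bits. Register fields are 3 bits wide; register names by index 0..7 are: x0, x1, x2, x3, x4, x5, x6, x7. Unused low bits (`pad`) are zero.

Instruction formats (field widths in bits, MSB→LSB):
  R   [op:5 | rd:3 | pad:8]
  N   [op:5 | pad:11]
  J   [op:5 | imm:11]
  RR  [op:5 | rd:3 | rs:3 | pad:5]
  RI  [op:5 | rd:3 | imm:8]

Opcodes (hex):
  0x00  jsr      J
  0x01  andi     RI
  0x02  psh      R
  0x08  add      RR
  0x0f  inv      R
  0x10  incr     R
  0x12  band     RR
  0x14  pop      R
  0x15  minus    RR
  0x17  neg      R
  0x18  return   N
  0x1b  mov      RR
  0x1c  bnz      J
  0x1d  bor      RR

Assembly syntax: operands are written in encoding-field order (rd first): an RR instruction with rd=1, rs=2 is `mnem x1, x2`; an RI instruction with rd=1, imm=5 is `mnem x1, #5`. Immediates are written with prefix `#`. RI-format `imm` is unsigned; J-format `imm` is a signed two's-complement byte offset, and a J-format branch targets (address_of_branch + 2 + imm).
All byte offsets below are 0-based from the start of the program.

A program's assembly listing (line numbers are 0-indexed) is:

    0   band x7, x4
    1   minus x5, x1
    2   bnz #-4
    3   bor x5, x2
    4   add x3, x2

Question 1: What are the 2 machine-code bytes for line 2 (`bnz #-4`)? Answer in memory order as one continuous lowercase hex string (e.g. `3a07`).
fce7

L2: bnz op=0x1c:5|imm=-4:11 ⇒ 0xe7fc ⇒ little fc e7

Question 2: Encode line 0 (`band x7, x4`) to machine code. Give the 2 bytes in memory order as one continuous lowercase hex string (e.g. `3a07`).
8097

line 0 (band): pack op=0x12:5|rd=7:3|rs=4:3|pad=0:5 = 0x9780; little→ 80 97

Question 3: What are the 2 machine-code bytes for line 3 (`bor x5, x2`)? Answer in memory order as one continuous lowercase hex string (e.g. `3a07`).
40ed

3. bor fields op=0x1d:5|rd=5:3|rs=2:3|pad=0:5 → word ed40h → 40 ed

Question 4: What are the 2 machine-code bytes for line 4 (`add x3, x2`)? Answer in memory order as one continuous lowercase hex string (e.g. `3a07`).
4. add fields op=0x8:5|rd=3:3|rs=2:3|pad=0:5 → word 4340h → 40 43

4043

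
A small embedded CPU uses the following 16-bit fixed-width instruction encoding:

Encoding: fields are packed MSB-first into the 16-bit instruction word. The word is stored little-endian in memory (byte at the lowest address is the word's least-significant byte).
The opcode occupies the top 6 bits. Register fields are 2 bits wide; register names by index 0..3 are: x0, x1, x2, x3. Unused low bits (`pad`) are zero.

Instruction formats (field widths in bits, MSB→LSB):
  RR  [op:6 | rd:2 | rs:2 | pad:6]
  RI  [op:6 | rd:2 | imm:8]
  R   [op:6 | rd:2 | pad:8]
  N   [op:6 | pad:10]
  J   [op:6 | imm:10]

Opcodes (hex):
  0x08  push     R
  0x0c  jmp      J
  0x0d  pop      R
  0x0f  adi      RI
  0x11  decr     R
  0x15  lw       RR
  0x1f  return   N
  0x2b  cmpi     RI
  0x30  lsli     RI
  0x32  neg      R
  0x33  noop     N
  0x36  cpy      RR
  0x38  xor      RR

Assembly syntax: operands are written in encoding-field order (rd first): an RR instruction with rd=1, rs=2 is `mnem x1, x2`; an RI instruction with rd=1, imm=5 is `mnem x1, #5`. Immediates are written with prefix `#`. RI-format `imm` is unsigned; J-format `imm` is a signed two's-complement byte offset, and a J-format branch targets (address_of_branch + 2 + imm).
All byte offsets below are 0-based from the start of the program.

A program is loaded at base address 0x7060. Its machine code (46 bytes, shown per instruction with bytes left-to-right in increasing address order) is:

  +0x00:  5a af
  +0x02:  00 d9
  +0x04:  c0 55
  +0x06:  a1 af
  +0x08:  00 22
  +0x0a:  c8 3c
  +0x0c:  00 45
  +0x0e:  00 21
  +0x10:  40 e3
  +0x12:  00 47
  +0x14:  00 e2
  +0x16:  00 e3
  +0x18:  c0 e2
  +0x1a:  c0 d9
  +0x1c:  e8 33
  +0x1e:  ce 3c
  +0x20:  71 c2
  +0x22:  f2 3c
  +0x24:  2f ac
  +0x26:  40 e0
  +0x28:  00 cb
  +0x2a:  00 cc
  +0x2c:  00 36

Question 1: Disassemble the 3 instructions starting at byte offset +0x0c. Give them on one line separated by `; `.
decr x1; push x1; xor x3, x1

+0x0c: 00 45 ⇒ word 0x4500 (little)
  op=0x4500>>10=0x11 ⇒ decr (R)
  rd@[9:8]=0x1 ⇒ x1
+0x0e: 00 21 ⇒ word 0x2100 (little)
  op=0x2100>>10=0x8 ⇒ push (R)
  rd@[9:8]=0x1 ⇒ x1
+0x10: 40 e3 ⇒ word 0xe340 (little)
  op=0xe340>>10=0x38 ⇒ xor (RR)
  rd@[9:8]=0x3 ⇒ x3
  rs@[7:6]=0x1 ⇒ x1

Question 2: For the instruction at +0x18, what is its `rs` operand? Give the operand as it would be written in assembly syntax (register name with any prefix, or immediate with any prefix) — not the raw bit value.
x3

@+18  little-endian(c0 e2) = 0xe2c0
  op=0xe2c0>>10=0x38 ⇒ xor (RR)
  rd@[9:8]=0x2 ⇒ x2
  rs@[7:6]=0x3 ⇒ x3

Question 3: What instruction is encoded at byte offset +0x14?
+0x14: 00 e2 ⇒ word 0xe200 (little)
  opcode bits[15:10]=0x38: xor/RR
  rd: (w>>8)&0x3=0x2 → x2
  rs: (w>>6)&0x3=0x0 → x0

xor x2, x0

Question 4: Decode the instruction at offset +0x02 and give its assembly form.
[02] 00 d9 → 0xd900
  op=0xd900>>10=0x36 ⇒ cpy (RR)
  [9:8] rd=1 = x1
  [7:6] rs=0 = x0

cpy x1, x0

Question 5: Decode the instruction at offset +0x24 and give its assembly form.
[24] 2f ac → 0xac2f
  op=0xac2f>>10=0x2b ⇒ cmpi (RI)
  rd: (w>>8)&0x3=0x0 → x0
  imm: (w>>0)&0xff=0x2f → #47

cmpi x0, #47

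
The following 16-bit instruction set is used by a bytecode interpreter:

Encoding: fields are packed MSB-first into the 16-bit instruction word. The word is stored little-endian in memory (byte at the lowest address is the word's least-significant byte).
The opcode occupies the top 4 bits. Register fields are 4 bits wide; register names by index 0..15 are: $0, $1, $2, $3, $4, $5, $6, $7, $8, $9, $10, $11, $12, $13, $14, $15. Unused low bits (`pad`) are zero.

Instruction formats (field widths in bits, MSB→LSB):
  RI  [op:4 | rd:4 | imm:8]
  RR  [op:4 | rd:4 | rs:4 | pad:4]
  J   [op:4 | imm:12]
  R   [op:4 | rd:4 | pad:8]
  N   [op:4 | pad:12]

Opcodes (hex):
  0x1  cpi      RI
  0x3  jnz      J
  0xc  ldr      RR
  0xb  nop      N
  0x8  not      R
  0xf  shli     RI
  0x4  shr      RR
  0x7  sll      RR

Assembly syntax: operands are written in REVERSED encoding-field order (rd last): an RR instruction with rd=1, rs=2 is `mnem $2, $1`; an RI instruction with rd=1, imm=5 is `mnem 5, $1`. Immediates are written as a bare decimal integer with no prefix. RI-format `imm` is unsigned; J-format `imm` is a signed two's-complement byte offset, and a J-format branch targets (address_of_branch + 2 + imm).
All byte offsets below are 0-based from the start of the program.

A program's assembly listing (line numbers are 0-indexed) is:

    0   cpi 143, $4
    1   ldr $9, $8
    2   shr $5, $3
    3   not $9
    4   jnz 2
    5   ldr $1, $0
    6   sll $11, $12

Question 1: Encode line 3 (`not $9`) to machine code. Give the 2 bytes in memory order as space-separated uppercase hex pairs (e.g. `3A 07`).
3. not fields op=0x8:4|rd=9:4|pad=0:8 → word 8900h → 00 89

00 89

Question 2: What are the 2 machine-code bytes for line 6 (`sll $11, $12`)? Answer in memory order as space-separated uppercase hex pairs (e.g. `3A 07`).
B0 7C

line 6 (sll): pack op=0x7:4|rd=12:4|rs=11:4|pad=0:4 = 0x7cb0; little→ b0 7c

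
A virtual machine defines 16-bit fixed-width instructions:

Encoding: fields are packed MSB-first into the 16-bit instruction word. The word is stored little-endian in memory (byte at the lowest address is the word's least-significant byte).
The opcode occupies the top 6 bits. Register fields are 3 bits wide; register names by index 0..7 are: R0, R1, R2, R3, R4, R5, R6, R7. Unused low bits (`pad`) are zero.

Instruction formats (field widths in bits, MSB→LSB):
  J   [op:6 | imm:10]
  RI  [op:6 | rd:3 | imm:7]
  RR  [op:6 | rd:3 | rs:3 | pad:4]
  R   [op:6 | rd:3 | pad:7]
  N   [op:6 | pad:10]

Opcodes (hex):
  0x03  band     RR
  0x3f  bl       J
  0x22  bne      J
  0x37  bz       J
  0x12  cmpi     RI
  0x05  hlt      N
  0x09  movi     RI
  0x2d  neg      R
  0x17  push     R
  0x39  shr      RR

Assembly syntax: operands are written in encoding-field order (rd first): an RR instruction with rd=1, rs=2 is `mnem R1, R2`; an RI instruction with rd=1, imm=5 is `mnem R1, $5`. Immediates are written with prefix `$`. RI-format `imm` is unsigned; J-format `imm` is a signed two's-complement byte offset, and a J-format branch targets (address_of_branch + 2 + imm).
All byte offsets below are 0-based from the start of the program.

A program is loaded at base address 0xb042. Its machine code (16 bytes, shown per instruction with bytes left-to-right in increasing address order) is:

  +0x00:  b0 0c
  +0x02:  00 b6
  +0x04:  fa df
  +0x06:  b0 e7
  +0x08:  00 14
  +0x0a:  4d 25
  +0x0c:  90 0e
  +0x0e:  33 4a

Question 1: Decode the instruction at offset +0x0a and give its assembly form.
movi R2, $77

off 0x0a: read 4d 25 as little → 0x254d
  top 6b → 0x9 → movi [RI]
  [9:7] rd=2 = R2
  [6:0] imm=77 = $77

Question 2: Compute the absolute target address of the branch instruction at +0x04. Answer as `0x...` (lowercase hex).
+0x04: fa df ⇒ word 0xdffa (little)
  top 6b → 0x37 → bz [J]
  imm@[9:0]=0x3fa (s10→-6) ⇒ $-6
  target = base 0xb042 + off 0x04 + 2 + imm -6 = 0xb042

0xb042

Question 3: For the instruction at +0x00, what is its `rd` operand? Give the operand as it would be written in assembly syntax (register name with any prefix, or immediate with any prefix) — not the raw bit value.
R1

+0x00: b0 0c ⇒ word 0x0cb0 (little)
  op=0x0cb0>>10=0x3 ⇒ band (RR)
  rd@[9:7]=0x1 ⇒ R1
  rs@[6:4]=0x3 ⇒ R3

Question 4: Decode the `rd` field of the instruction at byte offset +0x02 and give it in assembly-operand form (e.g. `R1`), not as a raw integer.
[02] 00 b6 → 0xb600
  opcode bits[15:10]=0x2d: neg/R
  rd: (w>>7)&0x7=0x4 → R4

R4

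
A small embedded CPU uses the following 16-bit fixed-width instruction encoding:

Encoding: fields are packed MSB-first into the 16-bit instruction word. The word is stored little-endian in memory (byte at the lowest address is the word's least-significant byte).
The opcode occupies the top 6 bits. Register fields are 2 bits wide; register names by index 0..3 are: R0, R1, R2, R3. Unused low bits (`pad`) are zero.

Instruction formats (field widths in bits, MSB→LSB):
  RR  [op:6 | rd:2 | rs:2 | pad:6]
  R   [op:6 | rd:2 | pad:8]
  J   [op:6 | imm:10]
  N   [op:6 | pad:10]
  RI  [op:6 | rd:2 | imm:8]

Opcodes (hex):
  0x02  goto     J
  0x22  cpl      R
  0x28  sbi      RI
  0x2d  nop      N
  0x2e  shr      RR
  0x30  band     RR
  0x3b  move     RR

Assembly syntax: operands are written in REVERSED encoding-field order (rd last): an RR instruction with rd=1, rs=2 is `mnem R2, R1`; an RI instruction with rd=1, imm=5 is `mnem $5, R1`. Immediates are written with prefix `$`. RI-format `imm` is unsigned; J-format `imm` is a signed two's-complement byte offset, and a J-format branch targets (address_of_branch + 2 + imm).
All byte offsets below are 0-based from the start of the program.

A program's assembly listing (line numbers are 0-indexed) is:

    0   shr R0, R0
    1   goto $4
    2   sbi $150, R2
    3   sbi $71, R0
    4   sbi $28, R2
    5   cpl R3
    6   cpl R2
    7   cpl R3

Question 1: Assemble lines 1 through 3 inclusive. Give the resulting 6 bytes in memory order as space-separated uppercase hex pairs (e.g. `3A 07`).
L1: goto op=0x2:6|imm=4:10 ⇒ 0x0804 ⇒ little 04 08
L2: sbi op=0x28:6|rd=2:2|imm=150:8 ⇒ 0xa296 ⇒ little 96 a2
L3: sbi op=0x28:6|rd=0:2|imm=71:8 ⇒ 0xa047 ⇒ little 47 a0

04 08 96 A2 47 A0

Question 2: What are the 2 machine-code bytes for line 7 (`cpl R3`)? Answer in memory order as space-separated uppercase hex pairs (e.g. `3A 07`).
00 8B

7. cpl fields op=0x22:6|rd=3:2|pad=0:8 → word 8b00h → 00 8b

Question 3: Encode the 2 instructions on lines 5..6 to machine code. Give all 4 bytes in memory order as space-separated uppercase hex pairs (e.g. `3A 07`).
line 5 (cpl): pack op=0x22:6|rd=3:2|pad=0:8 = 0x8b00; little→ 00 8b
line 6 (cpl): pack op=0x22:6|rd=2:2|pad=0:8 = 0x8a00; little→ 00 8a

00 8B 00 8A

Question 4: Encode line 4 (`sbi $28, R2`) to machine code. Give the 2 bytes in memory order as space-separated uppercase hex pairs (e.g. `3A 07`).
1C A2

L4: sbi op=0x28:6|rd=2:2|imm=28:8 ⇒ 0xa21c ⇒ little 1c a2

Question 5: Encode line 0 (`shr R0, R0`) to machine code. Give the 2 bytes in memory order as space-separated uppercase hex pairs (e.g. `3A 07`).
00 B8

0. shr fields op=0x2e:6|rd=0:2|rs=0:2|pad=0:6 → word b800h → 00 b8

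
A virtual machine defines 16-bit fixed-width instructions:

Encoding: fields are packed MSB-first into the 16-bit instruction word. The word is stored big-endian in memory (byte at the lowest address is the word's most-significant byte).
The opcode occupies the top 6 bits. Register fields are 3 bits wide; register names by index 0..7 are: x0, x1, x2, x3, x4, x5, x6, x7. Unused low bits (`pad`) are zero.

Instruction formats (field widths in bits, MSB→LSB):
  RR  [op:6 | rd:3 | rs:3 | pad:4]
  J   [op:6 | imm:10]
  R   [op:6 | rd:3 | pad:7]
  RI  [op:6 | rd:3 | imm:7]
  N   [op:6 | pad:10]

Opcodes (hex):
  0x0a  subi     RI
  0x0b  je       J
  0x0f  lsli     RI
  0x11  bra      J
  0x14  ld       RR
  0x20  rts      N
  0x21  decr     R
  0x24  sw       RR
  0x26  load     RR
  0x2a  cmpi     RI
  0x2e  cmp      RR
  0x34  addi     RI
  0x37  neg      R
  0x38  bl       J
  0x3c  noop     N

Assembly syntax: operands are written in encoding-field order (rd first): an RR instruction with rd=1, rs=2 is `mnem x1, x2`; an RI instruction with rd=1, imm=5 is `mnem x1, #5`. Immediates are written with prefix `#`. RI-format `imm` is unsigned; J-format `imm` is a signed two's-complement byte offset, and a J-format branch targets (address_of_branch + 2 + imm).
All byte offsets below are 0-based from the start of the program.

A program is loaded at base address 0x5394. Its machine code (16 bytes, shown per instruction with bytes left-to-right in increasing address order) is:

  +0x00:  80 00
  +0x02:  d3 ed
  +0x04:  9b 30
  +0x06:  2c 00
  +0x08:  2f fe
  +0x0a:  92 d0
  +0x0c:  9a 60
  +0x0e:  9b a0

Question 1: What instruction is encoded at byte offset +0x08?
je #-2

@+08  big-endian(2f fe) = 0x2ffe
  op=0x2ffe>>10=0xb ⇒ je (J)
  imm@[9:0]=0x3fe (s10→-2) ⇒ #-2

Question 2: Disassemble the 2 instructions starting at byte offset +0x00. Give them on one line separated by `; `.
+0x00: 80 00 ⇒ word 0x8000 (big)
  op=0x8000>>10=0x20 ⇒ rts (N)
+0x02: d3 ed ⇒ word 0xd3ed (big)
  op=0xd3ed>>10=0x34 ⇒ addi (RI)
  [9:7] rd=7 = x7
  [6:0] imm=109 = #109

rts; addi x7, #109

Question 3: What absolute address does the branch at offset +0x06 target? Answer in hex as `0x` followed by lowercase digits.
+0x06: 2c 00 ⇒ word 0x2c00 (big)
  top 6b → 0xb → je [J]
  imm@[9:0]=0x0 ⇒ #0
  target = base 0x5394 + off 0x06 + 2 + imm 0 = 0x539c

0x539c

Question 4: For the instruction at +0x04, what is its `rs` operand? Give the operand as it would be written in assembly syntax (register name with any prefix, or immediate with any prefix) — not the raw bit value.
x3

+0x04: 9b 30 ⇒ word 0x9b30 (big)
  op=0x9b30>>10=0x26 ⇒ load (RR)
  [9:7] rd=6 = x6
  [6:4] rs=3 = x3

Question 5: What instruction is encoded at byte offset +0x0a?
[0a] 92 d0 → 0x92d0
  top 6b → 0x24 → sw [RR]
  [9:7] rd=5 = x5
  [6:4] rs=5 = x5

sw x5, x5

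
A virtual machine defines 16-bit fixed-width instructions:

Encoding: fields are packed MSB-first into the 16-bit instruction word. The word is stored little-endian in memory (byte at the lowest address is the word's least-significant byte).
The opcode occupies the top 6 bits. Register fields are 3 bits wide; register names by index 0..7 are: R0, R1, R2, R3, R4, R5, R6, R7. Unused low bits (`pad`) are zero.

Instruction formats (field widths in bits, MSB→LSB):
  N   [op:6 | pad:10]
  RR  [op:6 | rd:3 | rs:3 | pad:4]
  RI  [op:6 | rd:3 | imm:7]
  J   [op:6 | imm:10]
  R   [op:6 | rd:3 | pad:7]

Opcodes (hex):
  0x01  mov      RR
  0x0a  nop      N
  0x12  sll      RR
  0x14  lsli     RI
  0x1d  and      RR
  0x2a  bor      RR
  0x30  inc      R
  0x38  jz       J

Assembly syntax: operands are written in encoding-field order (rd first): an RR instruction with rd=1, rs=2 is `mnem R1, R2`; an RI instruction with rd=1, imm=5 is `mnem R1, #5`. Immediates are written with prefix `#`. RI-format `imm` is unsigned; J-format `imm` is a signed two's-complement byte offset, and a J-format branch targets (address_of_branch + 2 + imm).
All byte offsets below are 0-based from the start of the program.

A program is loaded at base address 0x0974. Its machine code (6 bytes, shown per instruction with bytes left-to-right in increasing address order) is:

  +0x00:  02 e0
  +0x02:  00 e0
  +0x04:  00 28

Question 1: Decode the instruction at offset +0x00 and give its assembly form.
@+00  little-endian(02 e0) = 0xe002
  op=0xe002>>10=0x38 ⇒ jz (J)
  imm: (w>>0)&0x3ff=0x2 → #2

jz #2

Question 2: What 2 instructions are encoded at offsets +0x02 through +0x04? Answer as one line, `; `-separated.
jz #0; nop

+0x02: 00 e0 ⇒ word 0xe000 (little)
  opcode bits[15:10]=0x38: jz/J
  imm: (w>>0)&0x3ff=0x0 → #0
+0x04: 00 28 ⇒ word 0x2800 (little)
  opcode bits[15:10]=0xa: nop/N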